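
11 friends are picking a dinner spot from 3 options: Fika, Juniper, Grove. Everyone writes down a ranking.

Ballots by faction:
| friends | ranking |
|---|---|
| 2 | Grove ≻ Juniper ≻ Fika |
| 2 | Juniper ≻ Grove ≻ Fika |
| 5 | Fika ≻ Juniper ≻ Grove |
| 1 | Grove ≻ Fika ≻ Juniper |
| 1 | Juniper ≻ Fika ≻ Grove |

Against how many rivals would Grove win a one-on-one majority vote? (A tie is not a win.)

Grove against each rival (11 friends):
Grove vs Fika: 5 to 6, Fika.
Grove vs Juniper: 3 to 8, Juniper.
Grove beats no one; loses to Fika, Juniper — 0 pairwise wins.

0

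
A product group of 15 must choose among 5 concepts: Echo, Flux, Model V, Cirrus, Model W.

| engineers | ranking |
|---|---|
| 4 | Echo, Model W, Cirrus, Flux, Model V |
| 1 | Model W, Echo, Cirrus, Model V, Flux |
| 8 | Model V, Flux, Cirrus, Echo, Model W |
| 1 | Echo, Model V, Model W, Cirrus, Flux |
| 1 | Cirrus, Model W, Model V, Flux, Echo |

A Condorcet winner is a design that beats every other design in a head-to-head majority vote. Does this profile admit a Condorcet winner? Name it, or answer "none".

Pairwise majorities:
Echo–Flux: Flux 9–6.
Echo–Model V: Model V 9–6.
Echo–Cirrus: Cirrus 9–6.
Echo vs Model W: Echo, 13–2.
Flux vs Model V: Model V, 11–4.
Flux vs Cirrus: Flux, 8–7.
Flux vs Model W: Flux wins 8–7.
Model V vs Cirrus: Model V, 9–6.
Model V vs Model W: Model V, 9–6.
Cirrus–Model W: Cirrus 9–6.
Model V wins every pairwise contest, so Model V is the Condorcet winner.

Model V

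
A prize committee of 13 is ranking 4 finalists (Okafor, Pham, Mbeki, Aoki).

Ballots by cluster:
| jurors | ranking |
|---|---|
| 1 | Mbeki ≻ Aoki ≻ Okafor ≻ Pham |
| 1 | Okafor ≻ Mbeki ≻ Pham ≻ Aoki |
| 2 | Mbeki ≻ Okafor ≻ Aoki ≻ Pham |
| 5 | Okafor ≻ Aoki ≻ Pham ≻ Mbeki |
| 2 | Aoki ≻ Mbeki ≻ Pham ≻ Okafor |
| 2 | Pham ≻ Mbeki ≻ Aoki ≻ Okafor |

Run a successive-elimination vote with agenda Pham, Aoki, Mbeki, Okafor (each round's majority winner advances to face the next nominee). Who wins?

Okafor

Round 1: Pham vs Aoki — 3–10, Aoki advances.
Round 2: Aoki vs Mbeki — 7–6, Aoki advances.
Round 3: Aoki vs Okafor — 5–8, Okafor advances.
The agenda winner is Okafor.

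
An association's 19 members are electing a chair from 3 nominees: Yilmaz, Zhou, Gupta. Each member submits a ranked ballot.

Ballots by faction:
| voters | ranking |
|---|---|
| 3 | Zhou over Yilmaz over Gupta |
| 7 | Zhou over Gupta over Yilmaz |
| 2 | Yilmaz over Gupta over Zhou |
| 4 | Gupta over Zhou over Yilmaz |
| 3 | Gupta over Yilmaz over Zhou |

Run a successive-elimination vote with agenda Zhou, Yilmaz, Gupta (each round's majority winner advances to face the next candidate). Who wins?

Round 1: Zhou vs Yilmaz — 14–5, Zhou advances.
Round 2: Zhou vs Gupta — 10–9, Zhou advances.
The agenda winner is Zhou.

Zhou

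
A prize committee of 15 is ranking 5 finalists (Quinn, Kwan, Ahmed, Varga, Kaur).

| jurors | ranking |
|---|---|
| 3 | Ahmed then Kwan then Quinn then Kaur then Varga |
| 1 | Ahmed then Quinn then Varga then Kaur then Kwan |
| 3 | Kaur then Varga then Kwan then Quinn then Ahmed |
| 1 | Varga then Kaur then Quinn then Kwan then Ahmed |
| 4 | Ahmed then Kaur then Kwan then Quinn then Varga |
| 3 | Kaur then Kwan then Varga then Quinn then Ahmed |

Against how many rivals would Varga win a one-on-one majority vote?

0

Varga against each rival (15 jurors):
Varga vs Quinn: 7 to 8, Quinn.
Varga vs Kwan: Kwan, 10–5.
Varga vs Ahmed: Ahmed, 8–7.
Varga vs Kaur: 1+1 = 2 for Varga, 13 for Kaur — Kaur by 13–2.
Varga beats no one; loses to Quinn, Kwan, Ahmed, Kaur — 0 pairwise wins.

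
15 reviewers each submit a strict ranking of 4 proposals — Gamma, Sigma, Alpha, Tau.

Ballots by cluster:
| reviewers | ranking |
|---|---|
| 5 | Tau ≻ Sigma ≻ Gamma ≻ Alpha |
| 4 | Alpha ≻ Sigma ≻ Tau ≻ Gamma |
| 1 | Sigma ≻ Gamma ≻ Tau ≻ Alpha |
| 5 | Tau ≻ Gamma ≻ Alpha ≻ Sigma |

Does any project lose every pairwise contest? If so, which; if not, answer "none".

Head-to-head results (15 reviewers):
Gamma vs Sigma: 5 for Gamma, 10 for Sigma — Sigma by 10–5.
Gamma vs Alpha: Gamma is ranked higher on 5+1+5 = 11 ballots, Alpha on 4. Gamma wins 11–4.
Gamma vs Tau: Tau, 14–1.
Sigma vs Alpha: 5+1 = 6 for Sigma, 9 for Alpha — Alpha by 9–6.
Sigma vs Tau: 5 to 10, Tau.
Alpha vs Tau: Alpha is ranked higher on 4 ballots, Tau on 11. Tau wins 11–4.
Each project has at least one pairwise win (Gamma beats Alpha; Sigma beats Gamma; Alpha beats Sigma; Tau beats Gamma) — no Condorcet loser.

none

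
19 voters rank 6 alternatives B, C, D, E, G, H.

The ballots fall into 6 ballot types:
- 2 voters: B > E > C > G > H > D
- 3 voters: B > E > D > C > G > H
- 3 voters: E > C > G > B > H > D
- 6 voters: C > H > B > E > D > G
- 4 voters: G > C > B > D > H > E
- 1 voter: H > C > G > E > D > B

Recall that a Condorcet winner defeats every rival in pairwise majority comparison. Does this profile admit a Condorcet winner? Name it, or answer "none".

Pairwise majorities:
B vs C: 2+3 = 5 for B, 14 for C — C by 14–5.
B vs D: 2+3+3+6+4 = 18 for B, 1 for D — B by 18–1.
B vs E: B is ranked higher on 2+3+6+4 = 15 ballots, E on 4. B wins 15–4.
B vs G: B is ranked higher on 2+3+6 = 11 ballots, G on 8. B wins 11–8.
B vs H: 12 to 7, B.
C vs D: 16 to 3, C.
C vs E: 6+4+1 = 11 for C, 8 for E — C by 11–8.
C vs G: C preferred on 2+3+3+6+1 = 15 ballots; C wins 15–4.
C vs H: C preferred on 2+3+3+6+4 = 18 ballots; C wins 18–1.
D vs E: D preferred on 4 ballots; E wins 15–4.
D vs G: D preferred on 3+6 = 9 ballots; G wins 10–9.
D vs H: D is ranked higher on 3+4 = 7 ballots, H on 12. H wins 12–7.
E vs G: E preferred on 2+3+3+6 = 14 ballots; E wins 14–5.
E vs H: 8 to 11, H.
G vs H: 2+3+3+4 = 12 for G, 7 for H — G by 12–7.
Only C has no losses; C is the Condorcet winner.

C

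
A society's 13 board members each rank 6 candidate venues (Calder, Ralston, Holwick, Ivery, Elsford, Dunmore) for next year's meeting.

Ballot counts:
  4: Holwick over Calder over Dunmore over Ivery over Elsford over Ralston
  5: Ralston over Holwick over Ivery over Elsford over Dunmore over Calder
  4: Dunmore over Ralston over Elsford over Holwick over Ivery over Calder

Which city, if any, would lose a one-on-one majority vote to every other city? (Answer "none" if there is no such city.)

Pairwise majorities:
Calder vs Ralston: Calder preferred on 4 ballots; Ralston wins 9–4.
Calder vs Holwick: Holwick wins 13–0.
Calder–Ivery: Ivery 9–4.
Calder vs Elsford: Elsford, 9–4.
Calder–Dunmore: Dunmore 9–4.
Ralston vs Holwick: Ralston wins 9–4.
Ralston vs Ivery: Ralston wins 9–4.
Ralston vs Elsford: Ralston, 9–4.
Ralston vs Dunmore: Dunmore, 8–5.
Holwick vs Ivery: Holwick preferred on 4+5+4 = 13 ballots; Holwick wins 13–0.
Holwick vs Elsford: 9 to 4, Holwick.
Holwick vs Dunmore: 4+5 = 9 for Holwick, 4 for Dunmore — Holwick by 9–4.
Ivery vs Elsford: Ivery preferred on 4+5 = 9 ballots; Ivery wins 9–4.
Ivery vs Dunmore: Dunmore, 8–5.
Elsford vs Dunmore: Dunmore, 8–5.
Calder is beaten in every head-to-head and is the Condorcet loser.

Calder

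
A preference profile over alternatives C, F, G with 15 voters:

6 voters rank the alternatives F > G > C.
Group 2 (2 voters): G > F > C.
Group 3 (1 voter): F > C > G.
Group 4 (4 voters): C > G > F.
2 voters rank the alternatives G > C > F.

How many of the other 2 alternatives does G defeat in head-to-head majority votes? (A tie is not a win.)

G against each rival (15 voters):
G vs C: G wins 10–5.
G vs F: 8 to 7, G.
G beats C, F — 2 pairwise wins.

2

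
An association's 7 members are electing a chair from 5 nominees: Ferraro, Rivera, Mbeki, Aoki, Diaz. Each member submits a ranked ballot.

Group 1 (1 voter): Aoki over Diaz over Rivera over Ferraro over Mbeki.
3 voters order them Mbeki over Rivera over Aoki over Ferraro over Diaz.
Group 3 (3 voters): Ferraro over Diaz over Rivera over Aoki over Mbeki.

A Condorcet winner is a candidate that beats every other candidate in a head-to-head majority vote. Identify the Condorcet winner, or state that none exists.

Check each pair by majority over 7 ballots:
Ferraro vs Rivera: 3 to 4, Rivera.
Ferraro vs Mbeki: Ferraro is ranked higher on 1+3 = 4 ballots, Mbeki on 3. Ferraro wins 4–3.
Ferraro vs Aoki: 3 to 4, Aoki.
Ferraro vs Diaz: 3+3 = 6 for Ferraro, 1 for Diaz — Ferraro by 6–1.
Rivera vs Mbeki: Rivera is ranked higher on 1+3 = 4 ballots, Mbeki on 3. Rivera wins 4–3.
Rivera vs Aoki: Rivera is ranked higher on 3+3 = 6 ballots, Aoki on 1. Rivera wins 6–1.
Rivera vs Diaz: 3 to 4, Diaz.
Mbeki vs Aoki: 3 for Mbeki, 4 for Aoki — Aoki by 4–3.
Mbeki vs Diaz: Mbeki is ranked higher on 3 ballots, Diaz on 4. Diaz wins 4–3.
Aoki vs Diaz: Aoki is ranked higher on 1+3 = 4 ballots, Diaz on 3. Aoki wins 4–3.
No candidate is unbeaten: Ferraro loses to Rivera; Rivera loses to Diaz; Mbeki loses to Ferraro; Aoki loses to Rivera; Diaz loses to Ferraro. In particular Ferraro beats Diaz beats Rivera beats Ferraro is a majority cycle — no Condorcet winner exists.

none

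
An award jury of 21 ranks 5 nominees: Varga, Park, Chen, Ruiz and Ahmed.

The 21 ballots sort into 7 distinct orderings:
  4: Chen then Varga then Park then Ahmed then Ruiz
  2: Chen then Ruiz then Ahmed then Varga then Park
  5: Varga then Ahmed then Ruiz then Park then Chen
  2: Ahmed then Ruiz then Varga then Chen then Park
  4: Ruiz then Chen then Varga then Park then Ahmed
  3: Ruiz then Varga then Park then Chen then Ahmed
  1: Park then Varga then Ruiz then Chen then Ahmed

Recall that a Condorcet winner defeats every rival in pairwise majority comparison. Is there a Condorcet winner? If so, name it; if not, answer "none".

none

Head-to-head results (21 jurors):
Varga vs Park: Varga preferred on 4+2+5+2+4+3 = 20 ballots; Varga wins 20–1.
Varga–Chen: Varga 11–10.
Varga vs Ruiz: Ruiz wins 11–10.
Varga vs Ahmed: Varga, 17–4.
Park vs Chen: Park is ranked higher on 5+3+1 = 9 ballots, Chen on 12. Chen wins 12–9.
Park vs Ruiz: Park preferred on 4+1 = 5 ballots; Ruiz wins 16–5.
Park vs Ahmed: 12 to 9, Park.
Chen vs Ruiz: Ruiz wins 15–6.
Chen vs Ahmed: Chen preferred on 4+2+4+3+1 = 14 ballots; Chen wins 14–7.
Ruiz vs Ahmed: 2+4+3+1 = 10 for Ruiz, 11 for Ahmed — Ahmed by 11–10.
No nominee is unbeaten: Varga loses to Ruiz; Park loses to Varga; Chen loses to Varga; Ruiz loses to Ahmed; Ahmed loses to Varga. In particular Varga beats Ahmed beats Ruiz beats Varga is a majority cycle — no Condorcet winner exists.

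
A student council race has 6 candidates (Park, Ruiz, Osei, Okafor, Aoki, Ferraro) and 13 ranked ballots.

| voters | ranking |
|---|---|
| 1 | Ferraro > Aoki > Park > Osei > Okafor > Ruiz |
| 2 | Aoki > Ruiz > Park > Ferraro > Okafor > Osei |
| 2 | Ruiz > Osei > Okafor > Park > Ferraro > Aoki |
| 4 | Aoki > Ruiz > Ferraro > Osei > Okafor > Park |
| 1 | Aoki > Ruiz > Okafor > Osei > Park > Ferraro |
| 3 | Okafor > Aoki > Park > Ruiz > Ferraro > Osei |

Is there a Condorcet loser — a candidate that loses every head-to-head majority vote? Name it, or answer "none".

none

Head-to-head results (13 voters):
Park vs Ruiz: Park preferred on 1+3 = 4 ballots; Ruiz wins 9–4.
Park vs Osei: 1+2+3 = 6 for Park, 7 for Osei — Osei by 7–6.
Park vs Okafor: Park is ranked higher on 1+2 = 3 ballots, Okafor on 10. Okafor wins 10–3.
Park vs Aoki: Aoki, 11–2.
Park vs Ferraro: Park wins 8–5.
Ruiz–Osei: Ruiz 12–1.
Ruiz vs Okafor: Ruiz wins 9–4.
Ruiz vs Aoki: 2 to 11, Aoki.
Ruiz vs Ferraro: Ruiz wins 12–1.
Osei–Okafor: Osei 7–6.
Osei vs Aoki: Aoki wins 11–2.
Osei vs Ferraro: 3 to 10, Ferraro.
Okafor vs Aoki: Aoki wins 8–5.
Okafor vs Ferraro: Ferraro, 7–6.
Aoki vs Ferraro: 10 to 3, Aoki.
Each candidate has at least one pairwise win (Park beats Ferraro; Ruiz beats Park; Osei beats Park; Okafor beats Park; Aoki beats Park; Ferraro beats Osei) — no Condorcet loser.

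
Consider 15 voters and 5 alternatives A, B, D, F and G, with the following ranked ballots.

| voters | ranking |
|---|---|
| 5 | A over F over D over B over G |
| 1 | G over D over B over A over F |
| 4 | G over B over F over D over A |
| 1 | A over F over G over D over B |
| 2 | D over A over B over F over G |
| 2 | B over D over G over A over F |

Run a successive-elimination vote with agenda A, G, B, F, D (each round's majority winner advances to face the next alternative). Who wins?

Round 1: A vs G — 8–7, A advances.
Round 2: A vs B — 8–7, A advances.
Round 3: A vs F — 11–4, A advances.
Round 4: A vs D — 6–9, D advances.
The agenda winner is D.

D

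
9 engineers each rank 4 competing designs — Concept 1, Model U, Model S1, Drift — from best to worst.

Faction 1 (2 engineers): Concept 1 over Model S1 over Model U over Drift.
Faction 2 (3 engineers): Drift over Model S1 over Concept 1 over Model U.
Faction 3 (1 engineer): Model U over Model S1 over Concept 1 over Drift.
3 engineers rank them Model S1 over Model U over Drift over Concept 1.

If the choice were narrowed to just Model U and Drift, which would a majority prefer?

Ballots ranking Model U above Drift: 2 + 1 + 3 = 6.
Ballots ranking Drift above Model U: 9 − 6 = 3.
Model U wins the head-to-head 6–3.

Model U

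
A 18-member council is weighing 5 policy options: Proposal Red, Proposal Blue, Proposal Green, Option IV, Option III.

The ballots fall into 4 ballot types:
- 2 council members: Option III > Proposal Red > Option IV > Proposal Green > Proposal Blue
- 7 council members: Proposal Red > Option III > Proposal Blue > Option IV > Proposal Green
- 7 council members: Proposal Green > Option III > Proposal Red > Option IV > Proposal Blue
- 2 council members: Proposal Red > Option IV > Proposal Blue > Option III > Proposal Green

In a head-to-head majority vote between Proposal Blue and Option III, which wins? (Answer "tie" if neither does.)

Option III

Ballots ranking Proposal Blue above Option III: 2.
Ballots ranking Option III above Proposal Blue: 18 − 2 = 16.
Option III wins the head-to-head 16–2.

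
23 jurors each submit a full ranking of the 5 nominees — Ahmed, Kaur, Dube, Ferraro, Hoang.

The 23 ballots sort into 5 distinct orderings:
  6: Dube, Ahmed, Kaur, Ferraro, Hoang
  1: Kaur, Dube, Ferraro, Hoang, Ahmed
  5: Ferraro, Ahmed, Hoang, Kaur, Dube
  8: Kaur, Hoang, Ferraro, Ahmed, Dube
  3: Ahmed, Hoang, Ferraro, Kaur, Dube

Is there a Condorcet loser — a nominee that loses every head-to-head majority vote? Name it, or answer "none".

Dube

Pairwise majorities:
Ahmed–Kaur: Ahmed 14–9.
Ahmed vs Dube: 5+8+3 = 16 for Ahmed, 7 for Dube — Ahmed by 16–7.
Ahmed vs Ferraro: Ferraro, 14–9.
Ahmed vs Hoang: 6+5+3 = 14 for Ahmed, 9 for Hoang — Ahmed by 14–9.
Kaur vs Dube: 17 to 6, Kaur.
Kaur vs Ferraro: Kaur preferred on 6+1+8 = 15 ballots; Kaur wins 15–8.
Kaur vs Hoang: 15 to 8, Kaur.
Dube vs Ferraro: Ferraro wins 16–7.
Dube vs Hoang: Hoang wins 16–7.
Ferraro–Hoang: Ferraro 12–11.
Dube is beaten in every head-to-head and is the Condorcet loser.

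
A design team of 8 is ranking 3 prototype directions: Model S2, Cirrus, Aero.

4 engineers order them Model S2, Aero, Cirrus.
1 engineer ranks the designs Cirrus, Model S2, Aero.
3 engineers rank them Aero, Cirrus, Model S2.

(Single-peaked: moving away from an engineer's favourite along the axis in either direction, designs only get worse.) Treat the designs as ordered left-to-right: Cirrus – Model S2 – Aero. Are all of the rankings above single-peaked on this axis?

no

Axis positions: Cirrus=1, Model S2=2, Aero=3.
Faction 1 (peak Model S2 at position 2): ranking walks positions 2-3-1, expanding outward from the peak — single-peaked.
Faction 2 (peak Cirrus at position 1): ranking walks positions 1-2-3, expanding outward from the peak — single-peaked.
Faction 3: ranking walks positions 3-1-2; Cirrus is ranked above Model S2 even though Model S2 lies between Cirrus and the peak Aero on the axis — preferences dip and rise again. Not single-peaked.
Faction 3 violates single-peakedness, so the profile is not single-peaked on this axis.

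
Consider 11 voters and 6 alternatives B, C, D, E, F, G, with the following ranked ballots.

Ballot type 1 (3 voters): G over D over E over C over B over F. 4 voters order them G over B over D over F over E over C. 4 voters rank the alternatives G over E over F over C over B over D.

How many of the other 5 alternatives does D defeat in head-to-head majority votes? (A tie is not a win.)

D against each rival (11 voters):
D vs B: D is ranked higher on 3 ballots, B on 8. B wins 8–3.
D vs C: D preferred on 3+4 = 7 ballots; D wins 7–4.
D vs E: 7 to 4, D.
D–F: D 7–4.
D vs G: D preferred on 0 ballots; G wins 11–0.
D beats C, E, F; loses to B, G — 3 pairwise wins.

3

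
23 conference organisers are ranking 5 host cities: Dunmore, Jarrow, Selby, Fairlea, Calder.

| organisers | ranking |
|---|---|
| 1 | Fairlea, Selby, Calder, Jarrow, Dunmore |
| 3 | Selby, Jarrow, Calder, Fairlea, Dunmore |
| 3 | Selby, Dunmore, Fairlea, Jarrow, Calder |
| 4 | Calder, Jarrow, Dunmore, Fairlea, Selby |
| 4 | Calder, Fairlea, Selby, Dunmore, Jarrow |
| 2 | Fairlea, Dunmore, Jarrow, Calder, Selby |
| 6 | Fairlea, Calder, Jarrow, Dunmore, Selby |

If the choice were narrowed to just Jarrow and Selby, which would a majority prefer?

Ballots ranking Jarrow above Selby: 4 + 2 + 6 = 12.
Ballots ranking Selby above Jarrow: 23 − 12 = 11.
Jarrow wins the head-to-head 12–11.

Jarrow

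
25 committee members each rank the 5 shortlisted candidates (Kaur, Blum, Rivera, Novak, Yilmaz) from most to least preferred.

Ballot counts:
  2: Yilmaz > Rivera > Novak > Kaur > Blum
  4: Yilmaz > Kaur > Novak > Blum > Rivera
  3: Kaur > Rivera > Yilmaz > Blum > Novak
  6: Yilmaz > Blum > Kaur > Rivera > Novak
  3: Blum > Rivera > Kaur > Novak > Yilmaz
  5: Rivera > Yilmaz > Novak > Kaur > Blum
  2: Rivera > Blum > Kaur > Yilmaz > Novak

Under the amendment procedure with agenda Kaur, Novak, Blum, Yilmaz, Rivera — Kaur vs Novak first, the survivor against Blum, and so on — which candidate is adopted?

Rivera

Round 1: Kaur vs Novak — 18–7, Kaur advances.
Round 2: Kaur vs Blum — 14–11, Kaur advances.
Round 3: Kaur vs Yilmaz — 8–17, Yilmaz advances.
Round 4: Yilmaz vs Rivera — 12–13, Rivera advances.
The agenda winner is Rivera.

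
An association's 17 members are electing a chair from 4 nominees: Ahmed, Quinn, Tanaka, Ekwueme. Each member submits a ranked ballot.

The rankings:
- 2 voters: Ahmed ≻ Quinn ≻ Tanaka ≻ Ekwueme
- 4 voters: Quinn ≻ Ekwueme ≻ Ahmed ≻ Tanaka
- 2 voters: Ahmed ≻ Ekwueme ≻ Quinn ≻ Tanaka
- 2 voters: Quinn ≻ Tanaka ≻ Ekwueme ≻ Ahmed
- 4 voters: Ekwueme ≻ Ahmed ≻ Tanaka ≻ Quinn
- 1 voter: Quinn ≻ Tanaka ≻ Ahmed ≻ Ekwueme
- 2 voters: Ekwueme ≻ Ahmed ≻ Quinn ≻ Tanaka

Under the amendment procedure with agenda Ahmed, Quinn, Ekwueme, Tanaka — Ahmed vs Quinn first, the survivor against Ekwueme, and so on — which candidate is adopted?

Round 1: Ahmed vs Quinn — 10–7, Ahmed advances.
Round 2: Ahmed vs Ekwueme — 5–12, Ekwueme advances.
Round 3: Ekwueme vs Tanaka — 12–5, Ekwueme advances.
Ekwueme survives the agenda.

Ekwueme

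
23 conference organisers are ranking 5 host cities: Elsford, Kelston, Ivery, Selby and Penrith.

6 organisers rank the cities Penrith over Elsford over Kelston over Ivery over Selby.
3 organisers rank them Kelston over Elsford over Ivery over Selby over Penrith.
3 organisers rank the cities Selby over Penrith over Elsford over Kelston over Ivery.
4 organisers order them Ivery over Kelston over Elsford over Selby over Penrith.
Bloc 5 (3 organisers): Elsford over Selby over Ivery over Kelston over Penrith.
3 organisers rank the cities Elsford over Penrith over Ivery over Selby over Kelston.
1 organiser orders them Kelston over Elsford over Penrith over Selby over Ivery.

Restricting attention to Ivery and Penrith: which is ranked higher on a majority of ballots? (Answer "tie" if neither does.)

Ballots ranking Ivery above Penrith: 3 + 4 + 3 = 10.
Ballots ranking Penrith above Ivery: 23 − 10 = 13.
Penrith wins the head-to-head 13–10.

Penrith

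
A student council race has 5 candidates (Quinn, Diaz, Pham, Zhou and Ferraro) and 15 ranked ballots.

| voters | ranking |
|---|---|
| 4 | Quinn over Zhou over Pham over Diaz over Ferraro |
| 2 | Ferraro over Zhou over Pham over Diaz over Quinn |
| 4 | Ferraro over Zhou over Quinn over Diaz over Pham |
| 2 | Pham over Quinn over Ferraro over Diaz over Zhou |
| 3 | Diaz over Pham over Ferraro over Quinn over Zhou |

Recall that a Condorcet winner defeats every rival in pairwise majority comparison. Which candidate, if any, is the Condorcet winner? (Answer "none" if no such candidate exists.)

none

Head-to-head results (15 voters):
Quinn–Diaz: Quinn 10–5.
Quinn vs Pham: Quinn, 8–7.
Quinn–Zhou: Quinn 9–6.
Quinn vs Ferraro: Ferraro, 9–6.
Diaz vs Pham: Pham, 8–7.
Diaz–Zhou: Zhou 10–5.
Diaz–Ferraro: Ferraro 8–7.
Pham–Zhou: Zhou 10–5.
Pham vs Ferraro: Pham wins 9–6.
Zhou–Ferraro: Ferraro 11–4.
Every candidate loses at least once (Quinn loses to Ferraro; Diaz loses to Quinn; Pham loses to Quinn; Zhou loses to Quinn; Ferraro loses to Pham). The majority relation contains the cycle Quinn beats Pham beats Ferraro beats Quinn, so there is no Condorcet winner.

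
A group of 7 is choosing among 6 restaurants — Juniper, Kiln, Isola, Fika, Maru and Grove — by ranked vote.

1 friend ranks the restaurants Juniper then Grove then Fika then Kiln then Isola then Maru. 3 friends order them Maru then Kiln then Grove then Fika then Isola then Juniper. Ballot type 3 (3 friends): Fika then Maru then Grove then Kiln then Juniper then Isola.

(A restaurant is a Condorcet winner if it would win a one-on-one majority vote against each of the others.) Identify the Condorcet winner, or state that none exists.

none

Pairwise majorities:
Juniper vs Kiln: 1 to 6, Kiln.
Juniper vs Isola: Juniper is ranked higher on 1+3 = 4 ballots, Isola on 3. Juniper wins 4–3.
Juniper vs Fika: 1 for Juniper, 6 for Fika — Fika by 6–1.
Juniper vs Maru: Juniper is ranked higher on 1 ballot, Maru on 6. Maru wins 6–1.
Juniper vs Grove: Juniper is ranked higher on 1 ballot, Grove on 6. Grove wins 6–1.
Kiln vs Isola: 1+3+3 = 7 for Kiln, 0 for Isola — Kiln by 7–0.
Kiln vs Fika: Kiln is ranked higher on 3 ballots, Fika on 4. Fika wins 4–3.
Kiln vs Maru: Kiln preferred on 1 ballot; Maru wins 6–1.
Kiln vs Grove: Kiln is ranked higher on 3 ballots, Grove on 4. Grove wins 4–3.
Isola vs Fika: Isola preferred on 0 ballots; Fika wins 7–0.
Isola vs Maru: 1 for Isola, 6 for Maru — Maru by 6–1.
Isola vs Grove: 0 to 7, Grove.
Fika vs Maru: 1+3 = 4 for Fika, 3 for Maru — Fika by 4–3.
Fika vs Grove: 3 to 4, Grove.
Maru vs Grove: 6 to 1, Maru.
Each restaurant drops at least one matchup (Juniper loses to Kiln; Kiln loses to Fika; Isola loses to Juniper; Fika loses to Grove; Maru loses to Fika; Grove loses to Maru); the cycle Fika > Maru > Grove > Fika rules out a Condorcet winner.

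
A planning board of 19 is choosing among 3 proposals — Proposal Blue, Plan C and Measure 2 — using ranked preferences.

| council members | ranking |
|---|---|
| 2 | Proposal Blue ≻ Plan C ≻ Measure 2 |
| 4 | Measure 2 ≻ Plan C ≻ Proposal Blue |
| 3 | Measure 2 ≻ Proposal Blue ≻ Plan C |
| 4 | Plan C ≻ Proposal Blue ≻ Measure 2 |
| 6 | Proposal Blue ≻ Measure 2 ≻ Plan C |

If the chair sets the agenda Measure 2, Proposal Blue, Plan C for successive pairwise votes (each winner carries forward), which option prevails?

Round 1: Measure 2 vs Proposal Blue — 7–12, Proposal Blue advances.
Round 2: Proposal Blue vs Plan C — 11–8, Proposal Blue advances.
Proposal Blue survives the agenda.

Proposal Blue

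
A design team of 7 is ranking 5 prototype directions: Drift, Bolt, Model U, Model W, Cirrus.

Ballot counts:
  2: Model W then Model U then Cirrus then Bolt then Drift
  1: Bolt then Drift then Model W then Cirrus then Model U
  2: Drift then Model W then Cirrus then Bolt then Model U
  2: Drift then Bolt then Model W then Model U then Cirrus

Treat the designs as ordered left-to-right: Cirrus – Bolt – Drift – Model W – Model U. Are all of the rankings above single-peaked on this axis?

no

Axis positions: Cirrus=1, Bolt=2, Drift=3, Model W=4, Model U=5.
Group 1: ranking walks positions 4-5-1-2-3; Cirrus is ranked above Drift even though Drift lies between Cirrus and the peak Model W on the axis — preferences dip and rise again. Not single-peaked.
Group 2 (peak Bolt at position 2): ranking walks positions 2-3-4-1-5, expanding outward from the peak — single-peaked.
Group 3: ranking walks positions 3-4-1-2-5; Cirrus is ranked above Bolt even though Bolt lies between Cirrus and the peak Drift on the axis — preferences dip and rise again. Not single-peaked.
Group 4 (peak Drift at position 3): ranking walks positions 3-2-4-5-1, expanding outward from the peak — single-peaked.
Group 1 violates single-peakedness, so the profile is not single-peaked on this axis.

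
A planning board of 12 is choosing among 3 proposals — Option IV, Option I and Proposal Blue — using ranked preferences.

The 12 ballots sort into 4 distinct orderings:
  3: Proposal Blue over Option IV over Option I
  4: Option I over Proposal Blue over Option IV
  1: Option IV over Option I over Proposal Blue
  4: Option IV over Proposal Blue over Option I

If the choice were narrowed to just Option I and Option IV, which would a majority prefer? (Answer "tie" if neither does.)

Ballots ranking Option I above Option IV: 4.
Ballots ranking Option IV above Option I: 12 − 4 = 8.
Option IV wins the head-to-head 8–4.

Option IV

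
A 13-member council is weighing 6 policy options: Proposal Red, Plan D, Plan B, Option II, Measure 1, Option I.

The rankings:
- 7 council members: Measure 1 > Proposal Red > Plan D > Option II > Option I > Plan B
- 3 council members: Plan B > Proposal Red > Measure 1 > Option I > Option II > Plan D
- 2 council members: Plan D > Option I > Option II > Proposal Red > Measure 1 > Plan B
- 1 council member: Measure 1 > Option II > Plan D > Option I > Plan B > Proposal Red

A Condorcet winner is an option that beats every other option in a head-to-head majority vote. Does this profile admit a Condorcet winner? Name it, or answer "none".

Measure 1

Check each pair by majority over 13 ballots:
Proposal Red vs Plan D: Proposal Red, 10–3.
Proposal Red–Plan B: Proposal Red 9–4.
Proposal Red–Option II: Proposal Red 10–3.
Proposal Red vs Measure 1: Measure 1, 8–5.
Proposal Red vs Option I: Proposal Red wins 10–3.
Plan D vs Plan B: Plan D wins 10–3.
Plan D vs Option II: Plan D, 9–4.
Plan D vs Measure 1: Measure 1, 11–2.
Plan D vs Option I: Plan D, 10–3.
Plan B vs Option II: Option II wins 10–3.
Plan B vs Measure 1: Measure 1, 10–3.
Plan B–Option I: Option I 10–3.
Option II–Measure 1: Measure 1 11–2.
Option II vs Option I: Option II wins 8–5.
Measure 1 vs Option I: Measure 1, 11–2.
Measure 1 beats each of Proposal Red, Plan D, Plan B, Option II, Option I — Measure 1 is the Condorcet winner.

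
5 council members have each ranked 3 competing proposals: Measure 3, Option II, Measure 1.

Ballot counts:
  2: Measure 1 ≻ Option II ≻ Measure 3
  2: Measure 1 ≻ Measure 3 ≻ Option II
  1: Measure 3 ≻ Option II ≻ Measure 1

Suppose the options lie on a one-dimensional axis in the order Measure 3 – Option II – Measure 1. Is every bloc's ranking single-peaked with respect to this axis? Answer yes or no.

no

Axis positions: Measure 3=1, Option II=2, Measure 1=3.
Bloc 1 (peak Measure 1 at position 3): ranking walks positions 3-2-1, expanding outward from the peak — single-peaked.
Bloc 2: ranking walks positions 3-1-2; Measure 3 is ranked above Option II even though Option II lies between Measure 3 and the peak Measure 1 on the axis — preferences dip and rise again. Not single-peaked.
Bloc 3 (peak Measure 3 at position 1): ranking walks positions 1-2-3, expanding outward from the peak — single-peaked.
Bloc 2 violates single-peakedness, so the profile is not single-peaked on this axis.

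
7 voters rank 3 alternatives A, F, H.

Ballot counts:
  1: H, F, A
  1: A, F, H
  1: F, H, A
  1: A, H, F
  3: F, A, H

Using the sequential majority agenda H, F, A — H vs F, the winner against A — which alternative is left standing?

Round 1: H vs F — 2–5, F advances.
Round 2: F vs A — 5–2, F advances.
F survives the agenda.

F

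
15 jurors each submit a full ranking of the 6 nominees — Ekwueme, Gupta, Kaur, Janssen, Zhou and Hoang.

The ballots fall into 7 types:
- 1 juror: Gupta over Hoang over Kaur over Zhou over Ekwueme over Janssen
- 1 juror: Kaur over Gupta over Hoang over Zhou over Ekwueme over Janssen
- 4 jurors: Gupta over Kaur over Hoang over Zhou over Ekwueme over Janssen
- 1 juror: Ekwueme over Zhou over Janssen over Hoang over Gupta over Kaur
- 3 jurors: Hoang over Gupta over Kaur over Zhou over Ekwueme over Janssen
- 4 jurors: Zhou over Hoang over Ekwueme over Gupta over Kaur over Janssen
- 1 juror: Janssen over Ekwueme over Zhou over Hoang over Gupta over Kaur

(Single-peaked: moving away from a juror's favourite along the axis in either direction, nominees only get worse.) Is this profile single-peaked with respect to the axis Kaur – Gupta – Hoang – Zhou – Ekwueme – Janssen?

yes

Axis positions: Kaur=1, Gupta=2, Hoang=3, Zhou=4, Ekwueme=5, Janssen=6.
Type 1 (peak Gupta at position 2): ranking walks positions 2-3-1-4-5-6, expanding outward from the peak — single-peaked.
Type 2 (peak Kaur at position 1): ranking walks positions 1-2-3-4-5-6, expanding outward from the peak — single-peaked.
Type 3 (peak Gupta at position 2): ranking walks positions 2-1-3-4-5-6, expanding outward from the peak — single-peaked.
Type 4 (peak Ekwueme at position 5): ranking walks positions 5-4-6-3-2-1, expanding outward from the peak — single-peaked.
Type 5 (peak Hoang at position 3): ranking walks positions 3-2-1-4-5-6, expanding outward from the peak — single-peaked.
Type 6 (peak Zhou at position 4): ranking walks positions 4-3-5-2-1-6, expanding outward from the peak — single-peaked.
Type 7 (peak Janssen at position 6): ranking walks positions 6-5-4-3-2-1, expanding outward from the peak — single-peaked.
Every ranking is single-peaked on this axis.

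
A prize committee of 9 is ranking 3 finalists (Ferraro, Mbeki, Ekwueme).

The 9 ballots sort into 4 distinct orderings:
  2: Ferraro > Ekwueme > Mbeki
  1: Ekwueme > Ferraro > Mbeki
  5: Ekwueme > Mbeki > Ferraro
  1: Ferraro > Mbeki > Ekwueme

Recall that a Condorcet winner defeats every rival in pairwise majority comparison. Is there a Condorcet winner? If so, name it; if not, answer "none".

Ekwueme

Check each pair by majority over 9 ballots:
Ferraro vs Mbeki: 4 to 5, Mbeki.
Ferraro vs Ekwueme: 3 to 6, Ekwueme.
Mbeki vs Ekwueme: 1 to 8, Ekwueme.
Ekwueme beats each of Ferraro, Mbeki — Ekwueme is the Condorcet winner.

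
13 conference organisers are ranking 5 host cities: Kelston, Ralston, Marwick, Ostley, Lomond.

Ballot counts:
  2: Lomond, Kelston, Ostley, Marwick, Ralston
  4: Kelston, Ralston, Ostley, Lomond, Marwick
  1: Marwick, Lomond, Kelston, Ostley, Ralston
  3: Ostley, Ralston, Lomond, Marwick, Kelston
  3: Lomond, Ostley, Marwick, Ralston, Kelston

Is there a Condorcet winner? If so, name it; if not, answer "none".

none

Check each pair by majority over 13 ballots:
Kelston vs Ralston: Kelston is ranked higher on 2+4+1 = 7 ballots, Ralston on 6. Kelston wins 7–6.
Kelston vs Marwick: 6 to 7, Marwick.
Kelston vs Ostley: 7 to 6, Kelston.
Kelston vs Lomond: Kelston is ranked higher on 4 ballots, Lomond on 9. Lomond wins 9–4.
Ralston vs Marwick: 4+3 = 7 for Ralston, 6 for Marwick — Ralston by 7–6.
Ralston vs Ostley: 4 to 9, Ostley.
Ralston vs Lomond: Ralston preferred on 4+3 = 7 ballots; Ralston wins 7–6.
Marwick vs Ostley: 1 for Marwick, 12 for Ostley — Ostley by 12–1.
Marwick vs Lomond: Marwick is ranked higher on 1 ballot, Lomond on 12. Lomond wins 12–1.
Ostley vs Lomond: Ostley preferred on 4+3 = 7 ballots; Ostley wins 7–6.
No city is unbeaten: Kelston loses to Marwick; Ralston loses to Kelston; Marwick loses to Ralston; Ostley loses to Kelston; Lomond loses to Ralston. In particular Kelston > Ralston > Marwick > Kelston is a majority cycle — no Condorcet winner exists.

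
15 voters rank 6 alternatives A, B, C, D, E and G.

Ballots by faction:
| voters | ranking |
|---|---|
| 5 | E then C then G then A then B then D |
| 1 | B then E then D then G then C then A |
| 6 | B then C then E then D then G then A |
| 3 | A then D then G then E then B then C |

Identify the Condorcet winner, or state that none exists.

Pairwise majorities:
A vs B: A, 8–7.
A vs C: C wins 12–3.
A vs D: A, 8–7.
A–E: E 12–3.
A vs G: G wins 12–3.
B vs C: B, 10–5.
B vs D: B wins 12–3.
B vs E: E wins 8–7.
B vs G: G, 8–7.
C–D: C 11–4.
C vs E: E wins 9–6.
C vs G: C wins 11–4.
D vs E: E, 12–3.
D vs G: D wins 10–5.
E vs G: E, 12–3.
E beats each of A, B, C, D, G — E is the Condorcet winner.

E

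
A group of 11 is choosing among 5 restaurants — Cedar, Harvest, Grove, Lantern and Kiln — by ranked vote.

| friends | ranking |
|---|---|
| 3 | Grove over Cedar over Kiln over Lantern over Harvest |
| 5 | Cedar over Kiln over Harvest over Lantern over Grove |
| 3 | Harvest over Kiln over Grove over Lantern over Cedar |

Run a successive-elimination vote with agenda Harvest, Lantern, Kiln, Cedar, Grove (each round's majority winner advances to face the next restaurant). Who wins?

Grove

Round 1: Harvest vs Lantern — 8–3, Harvest advances.
Round 2: Harvest vs Kiln — 3–8, Kiln advances.
Round 3: Kiln vs Cedar — 3–8, Cedar advances.
Round 4: Cedar vs Grove — 5–6, Grove advances.
Grove survives the agenda.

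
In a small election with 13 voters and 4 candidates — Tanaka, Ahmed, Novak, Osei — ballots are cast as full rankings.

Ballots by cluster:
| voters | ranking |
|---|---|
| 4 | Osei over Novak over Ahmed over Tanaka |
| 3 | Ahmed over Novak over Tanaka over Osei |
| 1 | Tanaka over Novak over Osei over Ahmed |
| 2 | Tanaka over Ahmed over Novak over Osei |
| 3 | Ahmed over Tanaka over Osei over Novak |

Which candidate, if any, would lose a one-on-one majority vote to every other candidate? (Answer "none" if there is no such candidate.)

none

Head-to-head results (13 voters):
Tanaka vs Ahmed: Ahmed wins 10–3.
Tanaka vs Novak: Novak, 7–6.
Tanaka vs Osei: Tanaka, 9–4.
Ahmed vs Novak: Ahmed is ranked higher on 3+2+3 = 8 ballots, Novak on 5. Ahmed wins 8–5.
Ahmed–Osei: Ahmed 8–5.
Novak–Osei: Osei 7–6.
Each candidate has at least one pairwise win (Tanaka beats Osei; Ahmed beats Tanaka; Novak beats Tanaka; Osei beats Novak) — no Condorcet loser.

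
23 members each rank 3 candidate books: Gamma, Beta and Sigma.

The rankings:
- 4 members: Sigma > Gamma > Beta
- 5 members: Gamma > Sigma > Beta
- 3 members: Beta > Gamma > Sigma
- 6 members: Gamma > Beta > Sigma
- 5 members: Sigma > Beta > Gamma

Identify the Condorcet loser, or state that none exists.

Head-to-head results (23 members):
Gamma vs Beta: Gamma preferred on 4+5+6 = 15 ballots; Gamma wins 15–8.
Gamma vs Sigma: 14 to 9, Gamma.
Beta vs Sigma: Beta is ranked higher on 3+6 = 9 ballots, Sigma on 14. Sigma wins 14–9.
Only Beta has no wins; Beta is the Condorcet loser.

Beta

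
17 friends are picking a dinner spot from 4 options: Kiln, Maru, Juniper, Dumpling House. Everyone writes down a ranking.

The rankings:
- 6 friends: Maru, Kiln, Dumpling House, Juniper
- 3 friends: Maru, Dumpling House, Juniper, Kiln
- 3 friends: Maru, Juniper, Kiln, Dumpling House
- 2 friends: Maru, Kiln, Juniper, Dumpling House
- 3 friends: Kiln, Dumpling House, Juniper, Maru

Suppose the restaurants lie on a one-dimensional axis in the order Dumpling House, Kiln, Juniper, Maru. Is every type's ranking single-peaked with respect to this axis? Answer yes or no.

Axis positions: Dumpling House=1, Kiln=2, Juniper=3, Maru=4.
Type 1: ranking walks positions 4-2-1-3; Kiln is ranked above Juniper even though Juniper lies between Kiln and the peak Maru on the axis — preferences dip and rise again. Not single-peaked.
Type 2: ranking walks positions 4-1-3-2; Dumpling House is ranked above Juniper even though Juniper lies between Dumpling House and the peak Maru on the axis — preferences dip and rise again. Not single-peaked.
Type 3 (peak Maru at position 4): ranking walks positions 4-3-2-1, expanding outward from the peak — single-peaked.
Type 4: ranking walks positions 4-2-3-1; Kiln is ranked above Juniper even though Juniper lies between Kiln and the peak Maru on the axis — preferences dip and rise again. Not single-peaked.
Type 5 (peak Kiln at position 2): ranking walks positions 2-1-3-4, expanding outward from the peak — single-peaked.
Type 1 violates single-peakedness, so the profile is not single-peaked on this axis.

no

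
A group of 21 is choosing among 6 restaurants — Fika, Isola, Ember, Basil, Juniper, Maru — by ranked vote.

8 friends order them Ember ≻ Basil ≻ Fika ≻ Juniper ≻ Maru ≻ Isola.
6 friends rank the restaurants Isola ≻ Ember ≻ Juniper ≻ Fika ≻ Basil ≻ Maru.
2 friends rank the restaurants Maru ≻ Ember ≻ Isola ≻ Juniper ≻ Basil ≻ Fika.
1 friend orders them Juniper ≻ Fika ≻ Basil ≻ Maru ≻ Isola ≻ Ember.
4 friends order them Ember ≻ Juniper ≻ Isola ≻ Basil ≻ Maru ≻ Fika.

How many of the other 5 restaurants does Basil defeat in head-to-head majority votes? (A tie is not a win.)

2

Basil against each rival (21 friends):
Basil vs Fika: Basil is ranked higher on 8+2+4 = 14 ballots, Fika on 7. Basil wins 14–7.
Basil vs Isola: Basil is ranked higher on 8+1 = 9 ballots, Isola on 12. Isola wins 12–9.
Basil vs Ember: 1 for Basil, 20 for Ember — Ember by 20–1.
Basil vs Juniper: 8 for Basil, 13 for Juniper — Juniper by 13–8.
Basil vs Maru: Basil, 19–2.
Basil beats Fika, Maru; loses to Isola, Ember, Juniper — 2 pairwise wins.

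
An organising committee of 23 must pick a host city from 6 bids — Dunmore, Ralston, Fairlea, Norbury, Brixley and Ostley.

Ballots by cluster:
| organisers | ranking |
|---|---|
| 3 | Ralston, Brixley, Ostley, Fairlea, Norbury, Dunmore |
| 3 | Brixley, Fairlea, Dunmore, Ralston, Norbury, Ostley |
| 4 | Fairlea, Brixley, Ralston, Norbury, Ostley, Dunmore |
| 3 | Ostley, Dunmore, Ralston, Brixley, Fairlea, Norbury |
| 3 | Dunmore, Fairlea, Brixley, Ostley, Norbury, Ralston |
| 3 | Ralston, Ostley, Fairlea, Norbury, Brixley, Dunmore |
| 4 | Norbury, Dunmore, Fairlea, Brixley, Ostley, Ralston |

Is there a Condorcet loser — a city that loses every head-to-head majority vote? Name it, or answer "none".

Head-to-head results (23 organisers):
Dunmore–Ralston: Dunmore 13–10.
Dunmore vs Fairlea: Fairlea wins 13–10.
Dunmore–Norbury: Norbury 14–9.
Dunmore–Brixley: Brixley 13–10.
Dunmore vs Ostley: Dunmore preferred on 3+3+4 = 10 ballots; Ostley wins 13–10.
Ralston–Fairlea: Fairlea 14–9.
Ralston vs Norbury: 3+3+4+3+3 = 16 for Ralston, 7 for Norbury — Ralston by 16–7.
Ralston–Brixley: Brixley 14–9.
Ralston vs Ostley: Ralston preferred on 3+3+4+3 = 13 ballots; Ralston wins 13–10.
Fairlea vs Norbury: Fairlea, 19–4.
Fairlea vs Brixley: Fairlea preferred on 4+3+3+4 = 14 ballots; Fairlea wins 14–9.
Fairlea vs Ostley: Fairlea is ranked higher on 3+4+3+4 = 14 ballots, Ostley on 9. Fairlea wins 14–9.
Norbury vs Brixley: Brixley, 16–7.
Norbury vs Ostley: Norbury is ranked higher on 3+4+4 = 11 ballots, Ostley on 12. Ostley wins 12–11.
Brixley vs Ostley: 17 to 6, Brixley.
No city is winless: Dunmore beats Ralston; Ralston beats Norbury; Fairlea beats Dunmore; Norbury beats Dunmore; Brixley beats Dunmore; Ostley beats Dunmore. There is no Condorcet loser.

none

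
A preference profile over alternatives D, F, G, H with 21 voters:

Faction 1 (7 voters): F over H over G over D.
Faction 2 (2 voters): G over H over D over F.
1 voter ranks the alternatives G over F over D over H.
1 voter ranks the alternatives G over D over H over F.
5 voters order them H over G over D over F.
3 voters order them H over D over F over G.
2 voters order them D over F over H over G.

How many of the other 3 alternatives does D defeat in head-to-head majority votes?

1

D against each rival (21 voters):
D vs F: D wins 13–8.
D vs G: D is ranked higher on 3+2 = 5 ballots, G on 16. G wins 16–5.
D vs H: D is ranked higher on 1+1+2 = 4 ballots, H on 17. H wins 17–4.
D beats F; loses to G, H — 1 pairwise win.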